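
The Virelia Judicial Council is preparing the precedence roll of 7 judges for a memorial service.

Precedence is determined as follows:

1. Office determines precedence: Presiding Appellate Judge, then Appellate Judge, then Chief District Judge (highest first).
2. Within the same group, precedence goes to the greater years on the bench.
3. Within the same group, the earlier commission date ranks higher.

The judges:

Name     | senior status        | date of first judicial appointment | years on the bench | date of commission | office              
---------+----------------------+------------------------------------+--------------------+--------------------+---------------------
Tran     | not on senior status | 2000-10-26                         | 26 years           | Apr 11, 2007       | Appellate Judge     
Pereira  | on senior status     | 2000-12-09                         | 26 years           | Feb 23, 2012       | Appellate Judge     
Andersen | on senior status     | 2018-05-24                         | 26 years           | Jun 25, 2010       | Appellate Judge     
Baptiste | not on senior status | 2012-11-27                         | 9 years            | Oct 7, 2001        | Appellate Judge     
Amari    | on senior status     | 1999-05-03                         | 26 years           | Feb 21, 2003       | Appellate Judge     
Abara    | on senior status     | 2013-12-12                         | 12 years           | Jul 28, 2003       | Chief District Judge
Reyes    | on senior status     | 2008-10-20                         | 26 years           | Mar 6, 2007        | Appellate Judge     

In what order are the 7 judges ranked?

By office: Amari, Reyes, Tran, Andersen, Pereira and Baptiste (Appellate Judge); then Abara (Chief District Judge).
Among Amari, Reyes, Tran, Andersen, Pereira and Baptiste, by years on the bench (higher first): Amari, Reyes, Tran, Andersen and Pereira (26 years) before Baptiste (9 years).
Among Amari, Reyes, Tran, Andersen and Pereira, by date of commission (earlier first): Amari (Feb 21, 2003) before Reyes (Mar 6, 2007) before Tran (Apr 11, 2007) before Andersen (Jun 25, 2010) before Pereira (Feb 23, 2012).
Full order: Amari, Reyes, Tran, Andersen, Pereira, Baptiste, Abara.

Amari, Reyes, Tran, Andersen, Pereira, Baptiste, Abara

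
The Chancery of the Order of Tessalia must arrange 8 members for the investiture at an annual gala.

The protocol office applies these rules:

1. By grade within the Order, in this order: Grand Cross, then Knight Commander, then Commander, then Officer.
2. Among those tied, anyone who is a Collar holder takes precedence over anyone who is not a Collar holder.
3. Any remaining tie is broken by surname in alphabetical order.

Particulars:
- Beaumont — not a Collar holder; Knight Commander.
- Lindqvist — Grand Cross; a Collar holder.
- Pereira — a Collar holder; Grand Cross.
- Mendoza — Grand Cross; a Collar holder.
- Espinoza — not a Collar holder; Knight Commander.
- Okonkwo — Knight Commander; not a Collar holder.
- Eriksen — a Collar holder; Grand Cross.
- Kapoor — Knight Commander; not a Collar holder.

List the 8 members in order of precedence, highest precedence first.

By grade within the Order: Eriksen, Lindqvist, Mendoza and Pereira (Grand Cross); then Beaumont, Espinoza, Kapoor and Okonkwo (Knight Commander).
Eriksen, Lindqvist, Mendoza and Pereira are each a Collar holder, so the next rule applies.
Among Eriksen, Lindqvist, Mendoza and Pereira, alphabetically by surname: Eriksen before Lindqvist before Mendoza before Pereira.
Beaumont, Espinoza, Kapoor and Okonkwo are each not a Collar holder, so the next rule applies.
Among Beaumont, Espinoza, Kapoor and Okonkwo, alphabetically by surname: Beaumont before Espinoza before Kapoor before Okonkwo.
Full order: Eriksen, Lindqvist, Mendoza, Pereira, Beaumont, Espinoza, Kapoor, Okonkwo.

Eriksen, Lindqvist, Mendoza, Pereira, Beaumont, Espinoza, Kapoor, Okonkwo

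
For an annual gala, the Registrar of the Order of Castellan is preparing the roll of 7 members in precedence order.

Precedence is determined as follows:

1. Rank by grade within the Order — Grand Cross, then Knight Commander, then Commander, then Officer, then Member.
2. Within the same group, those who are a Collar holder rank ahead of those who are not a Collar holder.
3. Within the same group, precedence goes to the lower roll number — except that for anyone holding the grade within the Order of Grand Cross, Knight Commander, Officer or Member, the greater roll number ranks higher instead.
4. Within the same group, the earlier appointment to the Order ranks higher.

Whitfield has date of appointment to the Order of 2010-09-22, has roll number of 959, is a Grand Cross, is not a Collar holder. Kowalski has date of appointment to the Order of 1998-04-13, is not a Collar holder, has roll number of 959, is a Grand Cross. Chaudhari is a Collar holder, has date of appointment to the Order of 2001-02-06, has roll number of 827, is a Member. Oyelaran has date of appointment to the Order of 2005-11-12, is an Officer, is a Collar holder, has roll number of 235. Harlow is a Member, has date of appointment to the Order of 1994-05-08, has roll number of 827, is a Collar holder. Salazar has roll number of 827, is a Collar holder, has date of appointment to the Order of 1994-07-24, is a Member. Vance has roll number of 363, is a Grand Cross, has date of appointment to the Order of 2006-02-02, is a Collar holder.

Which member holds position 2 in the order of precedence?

Kowalski

By grade within the Order: Vance, Kowalski and Whitfield (Grand Cross); then Oyelaran (Officer); then Harlow, Salazar and Chaudhari (Member).
Among Vance, Kowalski and Whitfield, a Collar holder before not a Collar holder: Vance (a Collar holder) before Kowalski and Whitfield (not a Collar holder).
Kowalski and Whitfield both have roll number 959, so the next rule applies.
Among Kowalski and Whitfield, by date of appointment to the Order (earlier first): Kowalski (1998-04-13) before Whitfield (2010-09-22).
Harlow, Salazar and Chaudhari are each a Collar holder, so the next rule applies.
Harlow, Salazar and Chaudhari all have roll number 827, so the next rule applies.
Among Harlow, Salazar and Chaudhari, by date of appointment to the Order (earlier first): Harlow (1994-05-08) before Salazar (1994-07-24) before Chaudhari (2001-02-06).
Order: Vance, Kowalski, Whitfield, Oyelaran, Harlow, Salazar, Chaudhari.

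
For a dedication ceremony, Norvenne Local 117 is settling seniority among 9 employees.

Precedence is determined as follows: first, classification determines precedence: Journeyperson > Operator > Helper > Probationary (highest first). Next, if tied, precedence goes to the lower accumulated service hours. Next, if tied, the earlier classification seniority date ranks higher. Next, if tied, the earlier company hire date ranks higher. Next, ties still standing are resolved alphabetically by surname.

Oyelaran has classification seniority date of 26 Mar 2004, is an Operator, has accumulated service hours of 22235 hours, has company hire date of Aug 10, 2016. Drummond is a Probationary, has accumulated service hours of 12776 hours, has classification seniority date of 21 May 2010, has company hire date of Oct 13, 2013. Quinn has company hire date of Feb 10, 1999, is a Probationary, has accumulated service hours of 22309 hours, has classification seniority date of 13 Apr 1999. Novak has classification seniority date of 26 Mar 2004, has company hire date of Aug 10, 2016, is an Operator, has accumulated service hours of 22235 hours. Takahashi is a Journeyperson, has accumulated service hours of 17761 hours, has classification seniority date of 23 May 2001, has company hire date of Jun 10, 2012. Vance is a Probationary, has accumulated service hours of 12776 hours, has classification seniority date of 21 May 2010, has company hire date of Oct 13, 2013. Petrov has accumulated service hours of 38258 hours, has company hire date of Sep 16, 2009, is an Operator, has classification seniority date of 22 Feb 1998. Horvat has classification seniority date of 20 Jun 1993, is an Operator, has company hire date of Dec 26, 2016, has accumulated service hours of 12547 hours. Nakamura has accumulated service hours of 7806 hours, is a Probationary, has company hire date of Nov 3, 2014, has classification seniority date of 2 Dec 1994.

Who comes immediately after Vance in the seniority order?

By classification: Takahashi (Journeyperson); then Horvat, Novak, Oyelaran and Petrov (Operator); then Nakamura, Drummond, Vance and Quinn (Probationary).
Among Horvat, Novak, Oyelaran and Petrov, by accumulated service hours (lower first): Horvat (12547 hours) before Novak and Oyelaran (22235 hours) before Petrov (38258 hours).
Novak and Oyelaran both have classification seniority date 26 Mar 2004, so the next rule applies.
Novak and Oyelaran both have company hire date Aug 10, 2016, so the next rule applies.
Among Novak and Oyelaran, alphabetically by surname: Novak before Oyelaran.
Among Nakamura, Drummond, Vance and Quinn, by accumulated service hours (lower first): Nakamura (7806 hours) before Drummond and Vance (12776 hours) before Quinn (22309 hours).
Drummond and Vance both have classification seniority date 21 May 2010, so the next rule applies.
Drummond and Vance both have company hire date Oct 13, 2013, so the next rule applies.
Among Drummond and Vance, alphabetically by surname: Drummond before Vance.
Order: Takahashi, Horvat, Novak, Oyelaran, Petrov, Nakamura, Drummond, Vance, Quinn.

Quinn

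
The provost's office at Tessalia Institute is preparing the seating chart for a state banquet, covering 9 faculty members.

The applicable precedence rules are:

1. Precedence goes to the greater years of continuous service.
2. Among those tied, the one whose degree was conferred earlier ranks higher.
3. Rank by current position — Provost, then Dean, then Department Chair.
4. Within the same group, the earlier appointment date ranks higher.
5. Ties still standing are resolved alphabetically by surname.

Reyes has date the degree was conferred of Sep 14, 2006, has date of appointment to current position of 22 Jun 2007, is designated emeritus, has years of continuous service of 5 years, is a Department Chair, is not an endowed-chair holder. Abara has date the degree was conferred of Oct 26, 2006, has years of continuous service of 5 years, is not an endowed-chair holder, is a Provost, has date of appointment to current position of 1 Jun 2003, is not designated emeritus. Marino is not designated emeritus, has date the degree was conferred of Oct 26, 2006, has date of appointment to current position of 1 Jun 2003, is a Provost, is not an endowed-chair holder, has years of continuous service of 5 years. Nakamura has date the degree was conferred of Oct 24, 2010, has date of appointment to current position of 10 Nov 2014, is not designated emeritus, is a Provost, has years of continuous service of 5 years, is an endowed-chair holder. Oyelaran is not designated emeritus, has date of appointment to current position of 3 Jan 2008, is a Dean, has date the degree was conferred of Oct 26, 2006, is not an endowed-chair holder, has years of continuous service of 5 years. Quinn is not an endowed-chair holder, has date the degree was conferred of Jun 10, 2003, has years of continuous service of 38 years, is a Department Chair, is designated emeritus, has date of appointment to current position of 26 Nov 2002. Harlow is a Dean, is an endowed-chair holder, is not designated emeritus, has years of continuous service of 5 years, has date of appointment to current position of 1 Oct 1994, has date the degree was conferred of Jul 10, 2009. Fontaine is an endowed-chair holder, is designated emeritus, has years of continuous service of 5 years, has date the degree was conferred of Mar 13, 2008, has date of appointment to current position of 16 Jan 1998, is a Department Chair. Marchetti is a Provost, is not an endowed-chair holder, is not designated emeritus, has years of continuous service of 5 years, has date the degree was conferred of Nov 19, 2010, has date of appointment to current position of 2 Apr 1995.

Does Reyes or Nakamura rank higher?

By years of continuous service (higher first): Quinn (38 years); then Reyes, Abara, Marino, Oyelaran, Fontaine, Harlow, Nakamura and Marchetti (each 5 years).
Among Reyes, Abara, Marino, Oyelaran, Fontaine, Harlow, Nakamura and Marchetti, by date the degree was conferred (earlier first): Reyes (Sep 14, 2006) before Abara, Marino and Oyelaran (Oct 26, 2006) before Fontaine (Mar 13, 2008) before Harlow (Jul 10, 2009) before Nakamura (Oct 24, 2010) before Marchetti (Nov 19, 2010).
Among Abara, Marino and Oyelaran, by current position: Abara and Marino (Provost) before Oyelaran (Dean).
Abara and Marino both have date of appointment to current position 1 Jun 2003, so the next rule applies.
Among Abara and Marino, alphabetically by surname: Abara before Marino.
So Reyes takes precedence.

Reyes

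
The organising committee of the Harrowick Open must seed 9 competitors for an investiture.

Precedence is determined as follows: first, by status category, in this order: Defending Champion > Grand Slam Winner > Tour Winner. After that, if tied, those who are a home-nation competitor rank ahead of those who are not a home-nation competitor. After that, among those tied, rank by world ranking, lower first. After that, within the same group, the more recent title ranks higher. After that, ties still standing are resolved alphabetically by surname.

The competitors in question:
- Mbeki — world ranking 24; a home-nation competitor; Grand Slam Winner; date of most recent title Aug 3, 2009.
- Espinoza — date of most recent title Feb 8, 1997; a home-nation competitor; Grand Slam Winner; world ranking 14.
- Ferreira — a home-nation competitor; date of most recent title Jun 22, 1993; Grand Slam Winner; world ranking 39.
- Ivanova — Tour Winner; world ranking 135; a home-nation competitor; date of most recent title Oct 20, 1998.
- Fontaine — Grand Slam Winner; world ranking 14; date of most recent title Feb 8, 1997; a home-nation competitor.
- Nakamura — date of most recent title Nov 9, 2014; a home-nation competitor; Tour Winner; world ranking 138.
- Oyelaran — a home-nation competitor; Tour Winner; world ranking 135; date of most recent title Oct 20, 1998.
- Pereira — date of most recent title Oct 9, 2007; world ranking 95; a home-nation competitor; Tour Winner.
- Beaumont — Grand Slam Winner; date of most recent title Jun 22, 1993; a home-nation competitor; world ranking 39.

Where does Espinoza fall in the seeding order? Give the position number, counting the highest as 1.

By status category: Espinoza, Fontaine, Mbeki, Beaumont and Ferreira (Grand Slam Winner); then Pereira, Ivanova, Oyelaran and Nakamura (Tour Winner).
Espinoza, Fontaine, Mbeki, Beaumont and Ferreira are each a home-nation competitor, so the next rule applies.
Among Espinoza, Fontaine, Mbeki, Beaumont and Ferreira, by world ranking (lower first): Espinoza and Fontaine (14) before Mbeki (24) before Beaumont and Ferreira (39).
Espinoza and Fontaine both have date of most recent title Feb 8, 1997, so the next rule applies.
Among Espinoza and Fontaine, alphabetically by surname: Espinoza before Fontaine.
Beaumont and Ferreira both have date of most recent title Jun 22, 1993, so the next rule applies.
Among Beaumont and Ferreira, alphabetically by surname: Beaumont before Ferreira.
Pereira, Ivanova, Oyelaran and Nakamura are each a home-nation competitor, so the next rule applies.
Among Pereira, Ivanova, Oyelaran and Nakamura, by world ranking (lower first): Pereira (95) before Ivanova and Oyelaran (135) before Nakamura (138).
Ivanova and Oyelaran both have date of most recent title Oct 20, 1998, so the next rule applies.
Among Ivanova and Oyelaran, alphabetically by surname: Ivanova before Oyelaran.
Order: Espinoza, Fontaine, Mbeki, Beaumont, Ferreira, Pereira, Ivanova, Oyelaran, Nakamura. So position 1.

1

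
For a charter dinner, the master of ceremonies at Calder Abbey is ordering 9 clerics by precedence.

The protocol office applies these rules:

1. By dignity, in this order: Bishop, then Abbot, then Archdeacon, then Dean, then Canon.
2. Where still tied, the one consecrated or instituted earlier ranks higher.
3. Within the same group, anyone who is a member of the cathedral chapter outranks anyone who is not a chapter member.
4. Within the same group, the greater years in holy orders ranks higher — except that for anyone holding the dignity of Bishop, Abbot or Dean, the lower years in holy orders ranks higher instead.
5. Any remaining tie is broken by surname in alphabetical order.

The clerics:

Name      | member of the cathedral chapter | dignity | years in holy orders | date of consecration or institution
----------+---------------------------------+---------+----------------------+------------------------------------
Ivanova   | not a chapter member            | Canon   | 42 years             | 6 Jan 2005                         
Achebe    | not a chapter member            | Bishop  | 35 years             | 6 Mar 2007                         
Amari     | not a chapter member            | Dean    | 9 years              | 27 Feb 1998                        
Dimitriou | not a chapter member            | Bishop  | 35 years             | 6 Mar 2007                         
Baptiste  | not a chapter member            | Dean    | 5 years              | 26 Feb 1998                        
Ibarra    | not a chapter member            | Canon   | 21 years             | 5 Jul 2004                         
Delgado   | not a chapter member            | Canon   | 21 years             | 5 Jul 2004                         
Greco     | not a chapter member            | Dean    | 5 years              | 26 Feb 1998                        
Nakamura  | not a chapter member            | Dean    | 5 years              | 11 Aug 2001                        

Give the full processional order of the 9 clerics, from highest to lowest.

Achebe, Dimitriou, Baptiste, Greco, Amari, Nakamura, Delgado, Ibarra, Ivanova

By dignity: Achebe and Dimitriou (Bishop); then Baptiste, Greco, Amari and Nakamura (Dean); then Delgado, Ibarra and Ivanova (Canon).
Achebe and Dimitriou both have date of consecration or institution 6 Mar 2007, so the next rule applies.
Achebe and Dimitriou are each not a chapter member, so the next rule applies.
Achebe and Dimitriou both have years in holy orders 35 years, so the next rule applies.
Among Achebe and Dimitriou, alphabetically by surname: Achebe before Dimitriou.
Among Baptiste, Greco, Amari and Nakamura, by date of consecration or institution (earlier first): Baptiste and Greco (26 Feb 1998) before Amari (27 Feb 1998) before Nakamura (11 Aug 2001).
Baptiste and Greco are each not a chapter member, so the next rule applies.
Baptiste and Greco both have years in holy orders 5 years, so the next rule applies.
Among Baptiste and Greco, alphabetically by surname: Baptiste before Greco.
Among Delgado, Ibarra and Ivanova, by date of consecration or institution (earlier first): Delgado and Ibarra (5 Jul 2004) before Ivanova (6 Jan 2005).
Delgado and Ibarra are each not a chapter member, so the next rule applies.
Delgado and Ibarra both have years in holy orders 21 years, so the next rule applies.
Among Delgado and Ibarra, alphabetically by surname: Delgado before Ibarra.
Full order: Achebe, Dimitriou, Baptiste, Greco, Amari, Nakamura, Delgado, Ibarra, Ivanova.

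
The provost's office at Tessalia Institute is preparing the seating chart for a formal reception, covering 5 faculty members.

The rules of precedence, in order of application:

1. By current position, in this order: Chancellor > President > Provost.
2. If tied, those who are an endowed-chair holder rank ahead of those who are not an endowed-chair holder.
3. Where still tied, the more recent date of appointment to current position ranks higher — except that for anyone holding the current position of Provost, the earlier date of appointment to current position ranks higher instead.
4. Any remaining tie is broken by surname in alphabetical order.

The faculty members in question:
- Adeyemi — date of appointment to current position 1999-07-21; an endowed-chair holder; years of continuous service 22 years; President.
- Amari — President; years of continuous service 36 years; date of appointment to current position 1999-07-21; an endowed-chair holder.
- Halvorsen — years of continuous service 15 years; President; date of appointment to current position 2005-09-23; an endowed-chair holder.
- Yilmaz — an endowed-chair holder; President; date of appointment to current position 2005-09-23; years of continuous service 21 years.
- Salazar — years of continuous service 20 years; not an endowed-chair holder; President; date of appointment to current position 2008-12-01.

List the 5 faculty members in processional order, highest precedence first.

By current position: Halvorsen, Yilmaz, Adeyemi, Amari and Salazar (President).
Among Halvorsen, Yilmaz, Adeyemi, Amari and Salazar, an endowed-chair holder before not an endowed-chair holder: Halvorsen, Yilmaz, Adeyemi and Amari (an endowed-chair holder) before Salazar (not an endowed-chair holder).
Among Halvorsen, Yilmaz, Adeyemi and Amari, by date of appointment to current position (later first): Halvorsen and Yilmaz (2005-09-23) before Adeyemi and Amari (1999-07-21).
Among Halvorsen and Yilmaz, alphabetically by surname: Halvorsen before Yilmaz.
Among Adeyemi and Amari, alphabetically by surname: Adeyemi before Amari.
Full order: Halvorsen, Yilmaz, Adeyemi, Amari, Salazar.

Halvorsen, Yilmaz, Adeyemi, Amari, Salazar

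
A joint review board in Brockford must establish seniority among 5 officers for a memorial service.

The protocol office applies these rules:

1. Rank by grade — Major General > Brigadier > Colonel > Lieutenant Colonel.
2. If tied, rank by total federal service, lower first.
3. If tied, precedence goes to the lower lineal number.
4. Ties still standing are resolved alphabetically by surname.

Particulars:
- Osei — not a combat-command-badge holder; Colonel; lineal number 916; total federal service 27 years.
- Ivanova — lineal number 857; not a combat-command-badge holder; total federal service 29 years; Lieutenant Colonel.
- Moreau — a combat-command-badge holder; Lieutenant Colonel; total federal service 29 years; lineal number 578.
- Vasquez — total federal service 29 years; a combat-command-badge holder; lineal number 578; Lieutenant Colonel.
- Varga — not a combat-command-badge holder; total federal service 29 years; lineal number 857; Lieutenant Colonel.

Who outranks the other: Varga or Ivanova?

By grade: Osei (Colonel); then Moreau, Vasquez, Ivanova and Varga (Lieutenant Colonel).
Moreau, Vasquez, Ivanova and Varga all have total federal service 29 years, so the next rule applies.
Among Moreau, Vasquez, Ivanova and Varga, by lineal number (lower first): Moreau and Vasquez (578) before Ivanova and Varga (857).
Among Moreau and Vasquez, alphabetically by surname: Moreau before Vasquez.
Among Ivanova and Varga, alphabetically by surname: Ivanova before Varga.
So Ivanova takes precedence.

Ivanova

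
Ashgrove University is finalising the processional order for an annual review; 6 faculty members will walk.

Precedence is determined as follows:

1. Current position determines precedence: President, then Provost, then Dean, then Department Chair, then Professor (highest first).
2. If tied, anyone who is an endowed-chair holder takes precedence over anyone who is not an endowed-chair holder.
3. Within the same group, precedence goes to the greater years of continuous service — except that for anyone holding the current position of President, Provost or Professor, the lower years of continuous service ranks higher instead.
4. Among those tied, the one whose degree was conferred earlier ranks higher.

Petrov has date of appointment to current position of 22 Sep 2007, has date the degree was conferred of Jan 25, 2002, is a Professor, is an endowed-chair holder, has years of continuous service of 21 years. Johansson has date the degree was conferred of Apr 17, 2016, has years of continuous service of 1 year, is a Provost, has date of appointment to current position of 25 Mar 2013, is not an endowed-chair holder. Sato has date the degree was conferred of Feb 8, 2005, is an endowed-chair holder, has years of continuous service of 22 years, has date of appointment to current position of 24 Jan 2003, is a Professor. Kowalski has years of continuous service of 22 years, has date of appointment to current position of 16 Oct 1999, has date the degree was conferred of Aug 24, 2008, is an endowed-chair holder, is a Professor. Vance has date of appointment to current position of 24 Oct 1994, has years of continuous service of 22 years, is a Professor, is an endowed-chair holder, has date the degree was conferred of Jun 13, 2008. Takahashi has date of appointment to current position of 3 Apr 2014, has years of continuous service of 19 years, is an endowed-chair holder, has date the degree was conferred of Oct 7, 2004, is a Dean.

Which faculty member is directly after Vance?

By current position: Johansson (Provost); then Takahashi (Dean); then Petrov, Sato, Vance and Kowalski (Professor).
Petrov, Sato, Vance and Kowalski are each an endowed-chair holder, so the next rule applies.
Among Petrov, Sato, Vance and Kowalski, by years of continuous service (lower first) (reversed rule for this group): Petrov (21 years) before Sato, Vance and Kowalski (22 years).
Among Sato, Vance and Kowalski, by date the degree was conferred (earlier first): Sato (Feb 8, 2005) before Vance (Jun 13, 2008) before Kowalski (Aug 24, 2008).
Order: Johansson, Takahashi, Petrov, Sato, Vance, Kowalski.

Kowalski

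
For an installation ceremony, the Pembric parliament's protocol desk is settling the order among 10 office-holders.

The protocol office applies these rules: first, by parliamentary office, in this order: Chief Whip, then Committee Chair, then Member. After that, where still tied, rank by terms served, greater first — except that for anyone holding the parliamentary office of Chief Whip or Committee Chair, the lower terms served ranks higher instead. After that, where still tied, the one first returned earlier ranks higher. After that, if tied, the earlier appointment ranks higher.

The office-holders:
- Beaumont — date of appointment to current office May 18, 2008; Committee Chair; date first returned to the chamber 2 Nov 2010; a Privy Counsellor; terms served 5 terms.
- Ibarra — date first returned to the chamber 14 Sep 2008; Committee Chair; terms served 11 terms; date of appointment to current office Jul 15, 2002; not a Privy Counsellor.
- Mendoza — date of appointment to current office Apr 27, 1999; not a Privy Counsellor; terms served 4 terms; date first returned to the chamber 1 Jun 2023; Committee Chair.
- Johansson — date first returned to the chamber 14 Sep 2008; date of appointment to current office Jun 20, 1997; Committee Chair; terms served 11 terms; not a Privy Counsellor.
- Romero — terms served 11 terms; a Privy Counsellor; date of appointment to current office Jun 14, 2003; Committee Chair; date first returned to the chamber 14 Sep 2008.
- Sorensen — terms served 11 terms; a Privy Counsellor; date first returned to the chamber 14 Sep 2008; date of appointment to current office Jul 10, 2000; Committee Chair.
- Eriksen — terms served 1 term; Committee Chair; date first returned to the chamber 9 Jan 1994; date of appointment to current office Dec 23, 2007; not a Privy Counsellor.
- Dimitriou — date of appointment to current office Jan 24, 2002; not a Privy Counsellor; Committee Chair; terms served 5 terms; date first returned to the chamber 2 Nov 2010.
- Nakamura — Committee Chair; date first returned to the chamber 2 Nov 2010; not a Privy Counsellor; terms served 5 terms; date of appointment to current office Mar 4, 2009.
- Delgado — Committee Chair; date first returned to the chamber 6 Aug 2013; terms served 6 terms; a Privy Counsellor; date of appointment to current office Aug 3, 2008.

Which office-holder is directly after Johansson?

Sorensen

By parliamentary office: Eriksen, Mendoza, Dimitriou, Beaumont, Nakamura, Delgado, Johansson, Sorensen, Ibarra and Romero (Committee Chair).
Among Eriksen, Mendoza, Dimitriou, Beaumont, Nakamura, Delgado, Johansson, Sorensen, Ibarra and Romero, by terms served (lower first) (reversed rule for this group): Eriksen (1 term) before Mendoza (4 terms) before Dimitriou, Beaumont and Nakamura (5 terms) before Delgado (6 terms) before Johansson, Sorensen, Ibarra and Romero (11 terms).
Dimitriou, Beaumont and Nakamura all have date first returned to the chamber 2 Nov 2010, so the next rule applies.
Among Dimitriou, Beaumont and Nakamura, by date of appointment to current office (earlier first): Dimitriou (Jan 24, 2002) before Beaumont (May 18, 2008) before Nakamura (Mar 4, 2009).
Johansson, Sorensen, Ibarra and Romero all have date first returned to the chamber 14 Sep 2008, so the next rule applies.
Among Johansson, Sorensen, Ibarra and Romero, by date of appointment to current office (earlier first): Johansson (Jun 20, 1997) before Sorensen (Jul 10, 2000) before Ibarra (Jul 15, 2002) before Romero (Jun 14, 2003).
Order: Eriksen, Mendoza, Dimitriou, Beaumont, Nakamura, Delgado, Johansson, Sorensen, Ibarra, Romero.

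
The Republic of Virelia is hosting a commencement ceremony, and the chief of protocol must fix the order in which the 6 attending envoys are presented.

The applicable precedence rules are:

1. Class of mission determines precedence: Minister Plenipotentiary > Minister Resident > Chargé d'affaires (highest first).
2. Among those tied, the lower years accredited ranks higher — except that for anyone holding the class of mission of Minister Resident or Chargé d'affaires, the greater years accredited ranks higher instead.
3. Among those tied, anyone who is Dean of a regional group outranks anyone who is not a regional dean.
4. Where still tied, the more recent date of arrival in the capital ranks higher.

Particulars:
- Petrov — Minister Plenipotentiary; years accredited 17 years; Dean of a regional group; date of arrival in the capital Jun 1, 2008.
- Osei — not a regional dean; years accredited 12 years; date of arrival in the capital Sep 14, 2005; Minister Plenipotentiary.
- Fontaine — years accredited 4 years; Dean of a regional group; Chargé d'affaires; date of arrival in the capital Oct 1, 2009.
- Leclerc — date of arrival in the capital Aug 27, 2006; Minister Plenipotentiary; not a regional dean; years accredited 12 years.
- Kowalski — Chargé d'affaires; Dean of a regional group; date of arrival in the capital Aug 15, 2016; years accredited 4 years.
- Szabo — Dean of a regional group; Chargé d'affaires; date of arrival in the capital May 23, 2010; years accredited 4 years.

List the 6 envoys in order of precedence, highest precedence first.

Leclerc, Osei, Petrov, Kowalski, Szabo, Fontaine

By class of mission: Leclerc, Osei and Petrov (Minister Plenipotentiary); then Kowalski, Szabo and Fontaine (Chargé d'affaires).
Among Leclerc, Osei and Petrov, by years accredited (lower first): Leclerc and Osei (12 years) before Petrov (17 years).
Leclerc and Osei are each not a regional dean, so the next rule applies.
Among Leclerc and Osei, by date of arrival in the capital (later first): Leclerc (Aug 27, 2006) before Osei (Sep 14, 2005).
Kowalski, Szabo and Fontaine all have years accredited 4 years, so the next rule applies.
Kowalski, Szabo and Fontaine are each Dean of a regional group, so the next rule applies.
Among Kowalski, Szabo and Fontaine, by date of arrival in the capital (later first): Kowalski (Aug 15, 2016) before Szabo (May 23, 2010) before Fontaine (Oct 1, 2009).
Full order: Leclerc, Osei, Petrov, Kowalski, Szabo, Fontaine.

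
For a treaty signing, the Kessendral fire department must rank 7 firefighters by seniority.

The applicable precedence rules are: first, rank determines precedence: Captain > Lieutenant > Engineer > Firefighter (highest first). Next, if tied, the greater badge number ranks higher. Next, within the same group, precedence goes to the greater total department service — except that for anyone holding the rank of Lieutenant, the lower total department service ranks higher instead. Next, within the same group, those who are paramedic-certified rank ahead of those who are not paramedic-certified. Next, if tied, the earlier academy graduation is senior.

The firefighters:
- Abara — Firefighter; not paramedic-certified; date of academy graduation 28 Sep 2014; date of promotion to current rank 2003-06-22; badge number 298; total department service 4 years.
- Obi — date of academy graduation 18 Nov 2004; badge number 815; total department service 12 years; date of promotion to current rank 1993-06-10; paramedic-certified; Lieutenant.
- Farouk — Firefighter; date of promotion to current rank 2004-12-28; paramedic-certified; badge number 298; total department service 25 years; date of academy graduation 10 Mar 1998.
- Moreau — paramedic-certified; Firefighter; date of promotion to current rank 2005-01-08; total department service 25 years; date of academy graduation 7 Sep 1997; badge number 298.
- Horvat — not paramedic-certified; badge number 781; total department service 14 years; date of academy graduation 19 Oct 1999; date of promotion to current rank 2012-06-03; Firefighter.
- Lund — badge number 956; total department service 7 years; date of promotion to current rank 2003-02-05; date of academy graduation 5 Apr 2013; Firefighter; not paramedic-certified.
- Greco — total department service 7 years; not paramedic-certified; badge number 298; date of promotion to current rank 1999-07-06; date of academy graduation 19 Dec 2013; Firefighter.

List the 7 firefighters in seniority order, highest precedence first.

Obi, Lund, Horvat, Moreau, Farouk, Greco, Abara

By rank: Obi (Lieutenant); then Lund, Horvat, Moreau, Farouk, Greco and Abara (Firefighter).
Among Lund, Horvat, Moreau, Farouk, Greco and Abara, by badge number (higher first): Lund (956) before Horvat (781) before Moreau, Farouk, Greco and Abara (298).
Among Moreau, Farouk, Greco and Abara, by total department service (higher first): Moreau and Farouk (25 years) before Greco (7 years) before Abara (4 years).
Moreau and Farouk are each paramedic-certified, so the next rule applies.
Among Moreau and Farouk, by date of academy graduation (earlier first): Moreau (7 Sep 1997) before Farouk (10 Mar 1998).
Full order: Obi, Lund, Horvat, Moreau, Farouk, Greco, Abara.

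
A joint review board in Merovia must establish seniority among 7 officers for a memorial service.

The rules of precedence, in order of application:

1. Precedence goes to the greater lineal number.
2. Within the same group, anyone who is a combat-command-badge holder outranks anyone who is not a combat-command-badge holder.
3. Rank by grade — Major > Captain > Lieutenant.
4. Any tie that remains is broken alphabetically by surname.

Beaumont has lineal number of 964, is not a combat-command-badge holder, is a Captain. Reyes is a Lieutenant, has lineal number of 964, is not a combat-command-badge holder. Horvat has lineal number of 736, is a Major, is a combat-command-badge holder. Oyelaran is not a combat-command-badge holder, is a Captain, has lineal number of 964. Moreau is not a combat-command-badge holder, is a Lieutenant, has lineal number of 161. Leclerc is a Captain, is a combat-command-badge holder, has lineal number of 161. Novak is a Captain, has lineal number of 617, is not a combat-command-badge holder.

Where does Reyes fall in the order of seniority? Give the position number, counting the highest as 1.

3

By lineal number (higher first): Beaumont, Oyelaran and Reyes (each 964); then Horvat (736); then Novak (617); then Leclerc and Moreau (both 161).
Beaumont, Oyelaran and Reyes are each not a combat-command-badge holder, so the next rule applies.
Among Beaumont, Oyelaran and Reyes, by grade: Beaumont and Oyelaran (Captain) before Reyes (Lieutenant).
Among Beaumont and Oyelaran, alphabetically by surname: Beaumont before Oyelaran.
Among Leclerc and Moreau, a combat-command-badge holder before not a combat-command-badge holder: Leclerc (a combat-command-badge holder) before Moreau (not a combat-command-badge holder).
Order: Beaumont, Oyelaran, Reyes, Horvat, Novak, Leclerc, Moreau. So position 3.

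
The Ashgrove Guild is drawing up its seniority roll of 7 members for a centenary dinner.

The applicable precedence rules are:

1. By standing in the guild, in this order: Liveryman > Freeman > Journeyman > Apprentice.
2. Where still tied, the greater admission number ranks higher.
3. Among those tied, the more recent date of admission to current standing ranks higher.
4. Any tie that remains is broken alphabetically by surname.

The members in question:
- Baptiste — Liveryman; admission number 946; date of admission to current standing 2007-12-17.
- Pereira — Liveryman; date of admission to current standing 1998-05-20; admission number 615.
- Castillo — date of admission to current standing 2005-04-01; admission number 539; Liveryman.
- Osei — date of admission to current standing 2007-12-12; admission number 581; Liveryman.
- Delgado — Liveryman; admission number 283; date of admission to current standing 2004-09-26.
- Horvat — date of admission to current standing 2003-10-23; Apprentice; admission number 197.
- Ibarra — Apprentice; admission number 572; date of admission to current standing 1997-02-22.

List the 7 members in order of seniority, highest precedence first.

By standing in the guild: Baptiste, Pereira, Osei, Castillo and Delgado (Liveryman); then Ibarra and Horvat (Apprentice).
Among Baptiste, Pereira, Osei, Castillo and Delgado, by admission number (higher first): Baptiste (946) before Pereira (615) before Osei (581) before Castillo (539) before Delgado (283).
Among Ibarra and Horvat, by admission number (higher first): Ibarra (572) before Horvat (197).
Full order: Baptiste, Pereira, Osei, Castillo, Delgado, Ibarra, Horvat.

Baptiste, Pereira, Osei, Castillo, Delgado, Ibarra, Horvat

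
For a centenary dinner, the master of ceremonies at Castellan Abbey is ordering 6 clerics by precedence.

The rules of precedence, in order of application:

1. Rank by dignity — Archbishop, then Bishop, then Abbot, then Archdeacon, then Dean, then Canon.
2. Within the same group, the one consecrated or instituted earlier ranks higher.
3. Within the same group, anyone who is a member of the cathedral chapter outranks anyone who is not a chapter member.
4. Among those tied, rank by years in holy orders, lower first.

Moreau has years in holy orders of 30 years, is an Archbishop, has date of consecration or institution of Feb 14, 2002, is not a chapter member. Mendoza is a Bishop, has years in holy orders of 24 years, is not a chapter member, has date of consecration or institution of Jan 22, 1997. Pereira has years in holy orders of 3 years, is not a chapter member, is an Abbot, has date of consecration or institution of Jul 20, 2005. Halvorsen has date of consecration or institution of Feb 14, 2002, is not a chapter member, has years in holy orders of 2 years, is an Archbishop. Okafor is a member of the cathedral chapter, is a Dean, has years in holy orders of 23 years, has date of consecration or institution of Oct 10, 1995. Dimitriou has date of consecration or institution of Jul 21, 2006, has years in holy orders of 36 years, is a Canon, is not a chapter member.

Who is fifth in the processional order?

Okafor

By dignity: Halvorsen and Moreau (Archbishop); then Mendoza (Bishop); then Pereira (Abbot); then Okafor (Dean); then Dimitriou (Canon).
Halvorsen and Moreau both have date of consecration or institution Feb 14, 2002, so the next rule applies.
Halvorsen and Moreau are each not a chapter member, so the next rule applies.
Among Halvorsen and Moreau, by years in holy orders (lower first): Halvorsen (2 years) before Moreau (30 years).
Order: Halvorsen, Moreau, Mendoza, Pereira, Okafor, Dimitriou.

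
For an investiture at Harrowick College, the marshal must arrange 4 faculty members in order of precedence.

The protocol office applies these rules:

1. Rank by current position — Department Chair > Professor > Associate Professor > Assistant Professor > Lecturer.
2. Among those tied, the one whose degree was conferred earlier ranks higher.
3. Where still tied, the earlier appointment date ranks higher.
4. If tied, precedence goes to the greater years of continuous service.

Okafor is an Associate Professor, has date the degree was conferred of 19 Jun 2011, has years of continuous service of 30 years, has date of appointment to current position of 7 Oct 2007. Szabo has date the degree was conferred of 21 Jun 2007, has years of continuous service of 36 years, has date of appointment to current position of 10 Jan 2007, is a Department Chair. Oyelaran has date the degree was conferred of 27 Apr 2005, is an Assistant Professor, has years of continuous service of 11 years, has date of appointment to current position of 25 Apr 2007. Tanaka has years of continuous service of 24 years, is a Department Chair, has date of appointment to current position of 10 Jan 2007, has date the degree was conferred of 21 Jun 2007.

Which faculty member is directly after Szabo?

By current position: Szabo and Tanaka (Department Chair); then Okafor (Associate Professor); then Oyelaran (Assistant Professor).
Szabo and Tanaka both have date the degree was conferred 21 Jun 2007, so the next rule applies.
Szabo and Tanaka both have date of appointment to current position 10 Jan 2007, so the next rule applies.
Among Szabo and Tanaka, by years of continuous service (higher first): Szabo (36 years) before Tanaka (24 years).
Order: Szabo, Tanaka, Okafor, Oyelaran.

Tanaka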